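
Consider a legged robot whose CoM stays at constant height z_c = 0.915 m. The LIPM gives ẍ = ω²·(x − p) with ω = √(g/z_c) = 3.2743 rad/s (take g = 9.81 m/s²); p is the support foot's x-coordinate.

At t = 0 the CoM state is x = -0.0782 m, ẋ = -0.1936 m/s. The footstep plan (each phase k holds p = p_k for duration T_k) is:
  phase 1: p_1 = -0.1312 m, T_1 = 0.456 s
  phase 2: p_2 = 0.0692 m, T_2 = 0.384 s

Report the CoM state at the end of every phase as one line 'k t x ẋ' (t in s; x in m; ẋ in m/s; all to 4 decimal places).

1 0.4560 -0.1322 -0.0859
2 0.8400 -0.3560 -1.2290

phase 1: p=-0.1312, T=0.456, ωT=1.493081, cosh=2.337733, sinh=2.113054; start (x,ẋ)=(-0.078200, -0.193600) → end (x,ẋ)=(-0.132239, -0.085890)
phase 2: p=0.0692, T=0.384, ωT=1.257331, cosh=1.900219, sinh=1.615807; start (x,ẋ)=(-0.132239, -0.085890) → end (x,ẋ)=(-0.355963, -1.228950)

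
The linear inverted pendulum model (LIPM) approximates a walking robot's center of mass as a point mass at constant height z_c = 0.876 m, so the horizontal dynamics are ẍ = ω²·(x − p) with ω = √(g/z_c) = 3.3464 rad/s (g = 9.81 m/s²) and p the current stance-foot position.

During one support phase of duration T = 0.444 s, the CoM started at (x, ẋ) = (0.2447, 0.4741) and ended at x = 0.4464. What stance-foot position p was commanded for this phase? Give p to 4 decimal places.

p = 0.3167

ωT = 3.3464·0.444 = 1.485802; cosh(ωT) = 2.322413, sinh(ωT) = 2.096093
x(T) = p + (x₀−p)·cosh(ωT) + (ẋ₀/ω)·sinh(ωT) ⇒ p·(1 − cosh) = x(T) − x₀·cosh − (ẋ₀/ω)·sinh
numerator   = 0.4464 − (0.2447)·2.322413 − (0.4741/3.3464)·2.096093 = -0.418858
denominator = 1 − 2.322413 = -1.322413
p = -0.418858 / -1.322413 = 0.3167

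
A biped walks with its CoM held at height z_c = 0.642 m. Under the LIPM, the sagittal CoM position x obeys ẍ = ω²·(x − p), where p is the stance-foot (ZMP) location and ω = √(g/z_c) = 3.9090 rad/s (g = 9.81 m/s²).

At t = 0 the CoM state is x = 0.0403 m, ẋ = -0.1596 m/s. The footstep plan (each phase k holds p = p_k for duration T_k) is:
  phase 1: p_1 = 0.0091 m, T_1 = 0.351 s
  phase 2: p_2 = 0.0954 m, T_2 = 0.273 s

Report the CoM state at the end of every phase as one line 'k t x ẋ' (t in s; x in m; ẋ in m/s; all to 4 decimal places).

phase 1: p=0.0091, T=0.351, ωT=1.372059, cosh=2.098523, sinh=1.844939; start (x,ẋ)=(0.040300, -0.159600) → end (x,ẋ)=(-0.000753, -0.109914)
phase 2: p=0.0954, T=0.273, ωT=1.067157, cosh=1.625544, sinh=1.281559; start (x,ẋ)=(-0.000753, -0.109914) → end (x,ẋ)=(-0.096936, -0.660359)

1 0.3510 -0.0008 -0.1099
2 0.6240 -0.0969 -0.6604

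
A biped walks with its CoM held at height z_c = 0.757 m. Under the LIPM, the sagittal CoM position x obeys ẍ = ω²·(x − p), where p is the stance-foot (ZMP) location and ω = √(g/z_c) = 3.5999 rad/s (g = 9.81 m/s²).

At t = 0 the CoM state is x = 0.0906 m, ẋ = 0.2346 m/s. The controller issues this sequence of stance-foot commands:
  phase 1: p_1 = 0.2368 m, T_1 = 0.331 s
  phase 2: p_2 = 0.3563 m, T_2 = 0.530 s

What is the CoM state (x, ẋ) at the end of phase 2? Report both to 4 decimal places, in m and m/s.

phase 1: p=0.2368, T=0.331, ωT=1.191567, cosh=1.797990, sinh=1.494245; start (x,ẋ)=(0.090600, 0.234600) → end (x,ẋ)=(0.071312, -0.364621)
phase 2: p=0.3563, T=0.530, ωT=1.907947, cosh=3.443812, sinh=3.295427; start (x,ẋ)=(0.071312, -0.364621) → end (x,ẋ)=(-0.958929, -4.636563)

x = -0.9589, ẋ = -4.6366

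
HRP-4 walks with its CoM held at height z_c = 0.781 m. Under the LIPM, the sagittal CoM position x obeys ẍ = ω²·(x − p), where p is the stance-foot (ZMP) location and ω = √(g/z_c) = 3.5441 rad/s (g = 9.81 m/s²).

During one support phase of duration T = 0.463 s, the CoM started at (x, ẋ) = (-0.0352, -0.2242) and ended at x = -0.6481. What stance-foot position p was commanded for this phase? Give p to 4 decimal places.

ωT = 3.5441·0.463 = 1.640918; cosh(ωT) = 2.676854, sinh(ωT) = 2.483052
x(T) = p + (x₀−p)·cosh(ωT) + (ẋ₀/ω)·sinh(ωT) ⇒ p·(1 − cosh) = x(T) − x₀·cosh − (ẋ₀/ω)·sinh
numerator   = -0.6481 − (-0.0352)·2.676854 − (-0.2242/3.5441)·2.483052 = -0.396797
denominator = 1 − 2.676854 = -1.676854
p = -0.396797 / -1.676854 = 0.2366

p = 0.2366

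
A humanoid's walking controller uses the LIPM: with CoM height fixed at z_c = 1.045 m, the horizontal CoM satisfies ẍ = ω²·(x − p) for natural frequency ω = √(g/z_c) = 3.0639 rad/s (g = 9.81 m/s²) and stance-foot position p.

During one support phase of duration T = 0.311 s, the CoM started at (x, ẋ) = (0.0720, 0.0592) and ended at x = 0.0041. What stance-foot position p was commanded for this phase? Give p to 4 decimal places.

p = 0.2543

ωT = 3.0639·0.311 = 0.952873; cosh(ωT) = 1.489390, sinh(ωT) = 1.103759
x(T) = p + (x₀−p)·cosh(ωT) + (ẋ₀/ω)·sinh(ωT) ⇒ p·(1 − cosh) = x(T) − x₀·cosh − (ẋ₀/ω)·sinh
numerator   = 0.0041 − (0.0720)·1.489390 − (0.0592/3.0639)·1.103759 = -0.124463
denominator = 1 − 1.489390 = -0.489390
p = -0.124463 / -0.489390 = 0.2543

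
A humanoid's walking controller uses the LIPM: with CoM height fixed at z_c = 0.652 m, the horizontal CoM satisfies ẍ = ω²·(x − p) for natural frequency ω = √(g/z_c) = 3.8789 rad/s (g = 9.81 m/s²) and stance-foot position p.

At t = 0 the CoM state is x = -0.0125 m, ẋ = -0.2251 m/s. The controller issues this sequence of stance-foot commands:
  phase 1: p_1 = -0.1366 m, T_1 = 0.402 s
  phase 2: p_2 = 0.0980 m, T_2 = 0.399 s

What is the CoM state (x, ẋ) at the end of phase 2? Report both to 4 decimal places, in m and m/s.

phase 1: p=-0.1366, T=0.402, ωT=1.559318, cosh=2.482928, sinh=2.272648; start (x,ẋ)=(-0.012500, -0.225100) → end (x,ẋ)=(0.039645, 0.535081)
phase 2: p=0.0980, T=0.399, ωT=1.547681, cosh=2.456649, sinh=2.243908; start (x,ẋ)=(0.039645, 0.535081) → end (x,ẋ)=(0.264182, 0.806592)

x = 0.2642, ẋ = 0.8066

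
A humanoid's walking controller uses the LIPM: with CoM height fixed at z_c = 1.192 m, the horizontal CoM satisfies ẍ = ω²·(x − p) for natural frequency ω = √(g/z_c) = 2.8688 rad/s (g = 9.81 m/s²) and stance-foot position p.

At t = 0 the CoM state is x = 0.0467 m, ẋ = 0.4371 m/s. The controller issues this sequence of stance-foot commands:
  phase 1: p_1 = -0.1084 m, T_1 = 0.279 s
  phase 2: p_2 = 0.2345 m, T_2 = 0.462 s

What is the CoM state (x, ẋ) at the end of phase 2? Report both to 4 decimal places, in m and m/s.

phase 1: p=-0.1084, T=0.279, ωT=0.800395, cosh=1.337786, sinh=0.888635; start (x,ẋ)=(0.046700, 0.437100) → end (x,ẋ)=(0.234486, 0.980145)
phase 2: p=0.2345, T=0.462, ωT=1.325386, cosh=2.014668, sinh=1.748968; start (x,ẋ)=(0.234486, 0.980145) → end (x,ẋ)=(0.832019, 1.974597)

x = 0.8320, ẋ = 1.9746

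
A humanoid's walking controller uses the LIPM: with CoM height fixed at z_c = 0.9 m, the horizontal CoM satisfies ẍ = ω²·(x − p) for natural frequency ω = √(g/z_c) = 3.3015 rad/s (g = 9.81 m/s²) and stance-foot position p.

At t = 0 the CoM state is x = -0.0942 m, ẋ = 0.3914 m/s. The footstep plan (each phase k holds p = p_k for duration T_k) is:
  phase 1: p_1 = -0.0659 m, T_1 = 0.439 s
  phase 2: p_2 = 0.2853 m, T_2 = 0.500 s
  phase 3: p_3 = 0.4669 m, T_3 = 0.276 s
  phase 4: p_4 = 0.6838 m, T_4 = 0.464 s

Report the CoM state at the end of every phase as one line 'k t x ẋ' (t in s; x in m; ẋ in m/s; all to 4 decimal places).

1 0.4390 0.1091 0.6916
2 0.9390 0.3351 0.4087
3 1.2150 0.4055 0.1367
4 1.6790 0.1012 -1.6952

phase 1: p=-0.0659, T=0.439, ωT=1.449358, cosh=2.247551, sinh=2.012830; start (x,ẋ)=(-0.094200, 0.391400) → end (x,ẋ)=(0.109120, 0.691628)
phase 2: p=0.2853, T=0.500, ωT=1.650750, cosh=2.701396, sinh=2.509490; start (x,ẋ)=(0.109120, 0.691628) → end (x,ẋ)=(0.335078, 0.408692)
phase 3: p=0.4669, T=0.276, ωT=0.911214, cosh=1.444688, sinh=1.042652; start (x,ẋ)=(0.335078, 0.408692) → end (x,ẋ)=(0.405527, 0.136658)
phase 4: p=0.6838, T=0.464, ωT=1.531896, cosh=2.421533, sinh=2.205408; start (x,ẋ)=(0.405527, 0.136658) → end (x,ẋ)=(0.101241, -1.695223)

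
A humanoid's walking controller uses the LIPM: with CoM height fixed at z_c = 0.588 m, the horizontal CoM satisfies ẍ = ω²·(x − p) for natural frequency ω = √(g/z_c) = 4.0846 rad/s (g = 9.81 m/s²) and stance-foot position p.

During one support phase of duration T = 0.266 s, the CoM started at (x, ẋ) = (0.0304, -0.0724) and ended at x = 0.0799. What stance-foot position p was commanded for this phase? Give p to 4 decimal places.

p = -0.0815

ωT = 4.0846·0.266 = 1.086504; cosh(ωT) = 1.650644, sinh(ωT) = 1.313249
x(T) = p + (x₀−p)·cosh(ωT) + (ẋ₀/ω)·sinh(ωT) ⇒ p·(1 − cosh) = x(T) − x₀·cosh − (ẋ₀/ω)·sinh
numerator   = 0.0799 − (0.0304)·1.650644 − (-0.0724/4.0846)·1.313249 = 0.052998
denominator = 1 − 1.650644 = -0.650644
p = 0.052998 / -0.650644 = -0.0815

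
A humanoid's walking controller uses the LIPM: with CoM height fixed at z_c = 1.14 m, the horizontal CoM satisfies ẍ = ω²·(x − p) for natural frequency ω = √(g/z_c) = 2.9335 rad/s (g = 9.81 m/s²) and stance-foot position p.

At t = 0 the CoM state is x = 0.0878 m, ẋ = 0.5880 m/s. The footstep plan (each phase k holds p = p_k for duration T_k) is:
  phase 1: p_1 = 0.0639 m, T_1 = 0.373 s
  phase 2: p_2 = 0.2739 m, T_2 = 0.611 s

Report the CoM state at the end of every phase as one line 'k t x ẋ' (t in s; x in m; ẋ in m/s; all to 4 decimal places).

1 0.3730 0.3694 1.0695
2 0.9840 1.6325 4.1170

phase 1: p=0.0639, T=0.373, ωT=1.094196, cosh=1.660794, sinh=1.325985; start (x,ẋ)=(0.087800, 0.588000) → end (x,ẋ)=(0.369378, 1.069512)
phase 2: p=0.2739, T=0.611, ωT=1.792369, cosh=3.085110, sinh=2.918545; start (x,ẋ)=(0.369378, 1.069512) → end (x,ẋ)=(1.632519, 4.117000)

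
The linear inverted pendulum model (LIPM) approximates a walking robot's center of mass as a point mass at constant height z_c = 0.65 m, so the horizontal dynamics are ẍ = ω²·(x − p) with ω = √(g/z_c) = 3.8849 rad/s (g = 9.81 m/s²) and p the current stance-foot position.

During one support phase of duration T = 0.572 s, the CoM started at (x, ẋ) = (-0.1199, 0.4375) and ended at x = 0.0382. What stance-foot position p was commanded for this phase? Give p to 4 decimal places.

p = -0.0230

ωT = 3.8849·0.572 = 2.222163; cosh(ωT) = 4.667820, sinh(ωT) = 4.559446
x(T) = p + (x₀−p)·cosh(ωT) + (ẋ₀/ω)·sinh(ωT) ⇒ p·(1 − cosh) = x(T) − x₀·cosh − (ẋ₀/ω)·sinh
numerator   = 0.0382 − (-0.1199)·4.667820 − (0.4375/3.8849)·4.559446 = 0.084407
denominator = 1 − 4.667820 = -3.667820
p = 0.084407 / -3.667820 = -0.0230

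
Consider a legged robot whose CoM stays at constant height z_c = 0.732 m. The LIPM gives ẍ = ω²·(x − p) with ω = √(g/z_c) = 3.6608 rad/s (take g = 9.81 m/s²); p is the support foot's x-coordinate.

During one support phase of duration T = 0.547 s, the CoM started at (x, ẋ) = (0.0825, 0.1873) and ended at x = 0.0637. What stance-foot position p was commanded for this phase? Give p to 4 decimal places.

ωT = 3.6608·0.547 = 2.002458; cosh(ωT) = 3.771120, sinh(ωT) = 3.636117
x(T) = p + (x₀−p)·cosh(ωT) + (ẋ₀/ω)·sinh(ωT) ⇒ p·(1 − cosh) = x(T) − x₀·cosh − (ẋ₀/ω)·sinh
numerator   = 0.0637 − (0.0825)·3.771120 − (0.1873/3.6608)·3.636117 = -0.433455
denominator = 1 − 3.771120 = -2.771120
p = -0.433455 / -2.771120 = 0.1564

p = 0.1564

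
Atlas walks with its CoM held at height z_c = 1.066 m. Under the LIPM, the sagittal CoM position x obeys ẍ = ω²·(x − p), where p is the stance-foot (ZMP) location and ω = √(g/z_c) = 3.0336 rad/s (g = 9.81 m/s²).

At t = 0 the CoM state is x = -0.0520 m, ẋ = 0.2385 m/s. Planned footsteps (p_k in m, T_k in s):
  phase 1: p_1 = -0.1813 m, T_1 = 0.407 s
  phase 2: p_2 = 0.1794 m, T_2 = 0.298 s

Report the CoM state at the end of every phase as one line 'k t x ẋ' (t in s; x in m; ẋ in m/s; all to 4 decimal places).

phase 1: p=-0.1813, T=0.407, ωT=1.234675, cosh=1.864096, sinh=1.573166; start (x,ẋ)=(-0.052000, 0.238500) → end (x,ẋ)=(0.183409, 1.061653)
phase 2: p=0.1794, T=0.298, ωT=0.904013, cosh=1.437217, sinh=1.032276; start (x,ẋ)=(0.183409, 1.061653) → end (x,ẋ)=(0.546422, 1.538380)

1 0.4070 0.1834 1.0617
2 0.7050 0.5464 1.5384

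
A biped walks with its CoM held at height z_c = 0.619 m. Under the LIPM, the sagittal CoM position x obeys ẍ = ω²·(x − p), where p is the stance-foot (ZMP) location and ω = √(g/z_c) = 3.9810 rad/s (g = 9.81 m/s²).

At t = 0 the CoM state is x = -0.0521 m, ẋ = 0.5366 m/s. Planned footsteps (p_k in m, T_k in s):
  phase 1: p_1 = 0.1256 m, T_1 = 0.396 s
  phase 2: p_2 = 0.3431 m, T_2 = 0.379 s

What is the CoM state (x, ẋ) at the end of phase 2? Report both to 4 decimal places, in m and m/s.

phase 1: p=0.1256, T=0.396, ωT=1.576476, cosh=2.522290, sinh=2.315587; start (x,ẋ)=(-0.052100, 0.536600) → end (x,ẋ)=(-0.010492, -0.284641)
phase 2: p=0.3431, T=0.379, ωT=1.508799, cosh=2.371236, sinh=2.150061; start (x,ẋ)=(-0.010492, -0.284641) → end (x,ẋ)=(-0.649080, -3.701486)

x = -0.6491, ẋ = -3.7015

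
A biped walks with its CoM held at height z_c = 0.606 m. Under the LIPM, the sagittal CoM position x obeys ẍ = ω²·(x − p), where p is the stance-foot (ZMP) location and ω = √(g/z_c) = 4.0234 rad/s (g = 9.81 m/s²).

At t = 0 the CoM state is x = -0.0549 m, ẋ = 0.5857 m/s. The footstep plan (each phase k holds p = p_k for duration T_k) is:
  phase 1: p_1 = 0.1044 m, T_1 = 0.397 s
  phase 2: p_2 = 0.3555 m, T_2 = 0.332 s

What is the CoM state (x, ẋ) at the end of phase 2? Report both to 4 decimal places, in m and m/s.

phase 1: p=0.1044, T=0.397, ωT=1.597290, cosh=2.571036, sinh=2.368591; start (x,ẋ)=(-0.054900, 0.585700) → end (x,ẋ)=(0.039638, -0.012240)
phase 2: p=0.3555, T=0.332, ωT=1.335769, cosh=2.032937, sinh=1.769981; start (x,ẋ)=(0.039638, -0.012240) → end (x,ẋ)=(-0.292012, -2.274245)

x = -0.2920, ẋ = -2.2742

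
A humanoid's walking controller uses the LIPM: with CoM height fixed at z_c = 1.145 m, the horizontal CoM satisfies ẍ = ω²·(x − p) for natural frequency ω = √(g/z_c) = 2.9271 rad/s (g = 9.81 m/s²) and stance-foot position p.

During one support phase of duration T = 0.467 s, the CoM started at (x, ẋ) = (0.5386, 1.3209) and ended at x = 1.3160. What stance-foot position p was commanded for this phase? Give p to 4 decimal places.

ωT = 2.9271·0.467 = 1.366956; cosh(ωT) = 2.089135, sinh(ωT) = 1.834253
x(T) = p + (x₀−p)·cosh(ωT) + (ẋ₀/ω)·sinh(ωT) ⇒ p·(1 − cosh) = x(T) − x₀·cosh − (ẋ₀/ω)·sinh
numerator   = 1.3160 − (0.5386)·2.089135 − (1.3209/2.9271)·1.834253 = -0.636944
denominator = 1 − 2.089135 = -1.089135
p = -0.636944 / -1.089135 = 0.5848

p = 0.5848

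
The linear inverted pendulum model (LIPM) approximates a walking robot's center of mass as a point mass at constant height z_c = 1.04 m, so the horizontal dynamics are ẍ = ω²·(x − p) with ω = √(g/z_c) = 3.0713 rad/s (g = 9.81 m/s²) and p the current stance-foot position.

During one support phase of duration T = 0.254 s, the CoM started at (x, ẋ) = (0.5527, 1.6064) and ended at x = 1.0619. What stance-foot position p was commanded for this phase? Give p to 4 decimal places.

ωT = 3.0713·0.254 = 0.780110; cosh(ωT) = 1.320034, sinh(ωT) = 0.861679
x(T) = p + (x₀−p)·cosh(ωT) + (ẋ₀/ω)·sinh(ωT) ⇒ p·(1 − cosh) = x(T) − x₀·cosh − (ẋ₀/ω)·sinh
numerator   = 1.0619 − (0.5527)·1.320034 − (1.6064/3.0713)·0.861679 = -0.118372
denominator = 1 − 1.320034 = -0.320034
p = -0.118372 / -0.320034 = 0.3699

p = 0.3699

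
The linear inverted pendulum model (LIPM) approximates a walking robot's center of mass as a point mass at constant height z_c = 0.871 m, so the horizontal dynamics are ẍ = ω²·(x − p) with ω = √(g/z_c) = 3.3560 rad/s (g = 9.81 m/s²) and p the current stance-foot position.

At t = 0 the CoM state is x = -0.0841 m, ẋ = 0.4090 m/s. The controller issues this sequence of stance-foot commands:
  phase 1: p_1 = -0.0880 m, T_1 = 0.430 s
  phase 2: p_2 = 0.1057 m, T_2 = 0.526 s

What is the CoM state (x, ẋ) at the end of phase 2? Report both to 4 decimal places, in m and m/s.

x = 1.0765, ẋ = 3.3853

phase 1: p=-0.0880, T=0.430, ωT=1.443080, cosh=2.234957, sinh=1.998758; start (x,ẋ)=(-0.084100, 0.409000) → end (x,ẋ)=(0.164308, 0.940258)
phase 2: p=0.1057, T=0.526, ωT=1.765256, cosh=3.007105, sinh=2.835963; start (x,ẋ)=(0.164308, 0.940258) → end (x,ẋ)=(1.076497, 3.385252)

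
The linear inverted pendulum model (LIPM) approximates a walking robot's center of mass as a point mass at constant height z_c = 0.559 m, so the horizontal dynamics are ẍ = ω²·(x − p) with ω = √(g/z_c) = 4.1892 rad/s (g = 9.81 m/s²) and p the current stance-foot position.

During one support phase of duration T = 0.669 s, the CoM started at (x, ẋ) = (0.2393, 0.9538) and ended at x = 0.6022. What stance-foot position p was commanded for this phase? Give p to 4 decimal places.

ωT = 4.1892·0.669 = 2.802575; cosh(ωT) = 8.273848, sinh(ωT) = 8.213195
x(T) = p + (x₀−p)·cosh(ωT) + (ẋ₀/ω)·sinh(ωT) ⇒ p·(1 − cosh) = x(T) − x₀·cosh − (ẋ₀/ω)·sinh
numerator   = 0.6022 − (0.2393)·8.273848 − (0.9538/4.1892)·8.213195 = -3.247718
denominator = 1 − 8.273848 = -7.273848
p = -3.247718 / -7.273848 = 0.4465

p = 0.4465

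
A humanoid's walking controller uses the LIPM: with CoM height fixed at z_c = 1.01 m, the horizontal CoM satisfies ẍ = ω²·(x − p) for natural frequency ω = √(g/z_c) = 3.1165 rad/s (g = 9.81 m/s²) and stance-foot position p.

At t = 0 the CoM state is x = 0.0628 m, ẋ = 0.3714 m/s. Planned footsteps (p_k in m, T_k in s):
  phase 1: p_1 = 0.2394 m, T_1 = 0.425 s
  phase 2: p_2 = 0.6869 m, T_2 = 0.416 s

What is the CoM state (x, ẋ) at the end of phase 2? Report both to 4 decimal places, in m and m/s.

x = -0.5980, ẋ = -3.5558

phase 1: p=0.2394, T=0.425, ωT=1.324512, cosh=2.013142, sinh=1.747210; start (x,ẋ)=(0.062800, 0.371400) → end (x,ẋ)=(0.092098, -0.213938)
phase 2: p=0.6869, T=0.416, ωT=1.296464, cosh=1.964921, sinh=1.691424; start (x,ẋ)=(0.092098, -0.213938) → end (x,ẋ)=(-0.597950, -3.555765)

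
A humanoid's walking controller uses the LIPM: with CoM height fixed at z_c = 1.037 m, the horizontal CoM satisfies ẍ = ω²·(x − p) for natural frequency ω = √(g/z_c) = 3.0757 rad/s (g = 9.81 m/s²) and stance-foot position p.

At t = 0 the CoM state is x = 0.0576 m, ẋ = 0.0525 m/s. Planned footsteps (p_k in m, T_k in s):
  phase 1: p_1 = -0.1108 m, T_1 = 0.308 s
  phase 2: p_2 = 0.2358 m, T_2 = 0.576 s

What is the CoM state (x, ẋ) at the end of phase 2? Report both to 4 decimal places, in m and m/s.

x = 0.5985, ẋ = 1.2661

phase 1: p=-0.1108, T=0.308, ωT=0.947316, cosh=1.483279, sinh=1.095499; start (x,ẋ)=(0.057600, 0.052500) → end (x,ẋ)=(0.157684, 0.645283)
phase 2: p=0.2358, T=0.576, ωT=1.771603, cosh=3.025167, sinh=2.855106; start (x,ẋ)=(0.157684, 0.645283) → end (x,ẋ)=(0.598488, 1.266114)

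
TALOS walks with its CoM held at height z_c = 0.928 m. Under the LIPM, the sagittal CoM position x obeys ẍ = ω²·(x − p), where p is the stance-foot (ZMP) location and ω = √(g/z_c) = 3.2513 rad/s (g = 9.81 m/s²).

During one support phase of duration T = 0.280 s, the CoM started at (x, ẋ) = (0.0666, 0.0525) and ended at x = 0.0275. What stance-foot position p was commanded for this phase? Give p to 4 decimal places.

ωT = 3.2513·0.280 = 0.910364; cosh(ωT) = 1.443802, sinh(ωT) = 1.041425
x(T) = p + (x₀−p)·cosh(ωT) + (ẋ₀/ω)·sinh(ωT) ⇒ p·(1 − cosh) = x(T) − x₀·cosh − (ẋ₀/ω)·sinh
numerator   = 0.0275 − (0.0666)·1.443802 − (0.0525/3.2513)·1.041425 = -0.085474
denominator = 1 − 1.443802 = -0.443802
p = -0.085474 / -0.443802 = 0.1926

p = 0.1926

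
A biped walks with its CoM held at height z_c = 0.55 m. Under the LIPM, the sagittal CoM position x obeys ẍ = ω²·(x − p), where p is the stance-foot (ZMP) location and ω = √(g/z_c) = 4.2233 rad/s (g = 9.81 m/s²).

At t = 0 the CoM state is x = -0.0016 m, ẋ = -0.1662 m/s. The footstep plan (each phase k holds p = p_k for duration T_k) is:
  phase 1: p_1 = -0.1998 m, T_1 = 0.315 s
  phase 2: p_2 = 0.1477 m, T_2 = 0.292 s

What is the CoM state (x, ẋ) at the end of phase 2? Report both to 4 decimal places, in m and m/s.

x = 0.5409, ẋ = 2.0111

phase 1: p=-0.1998, T=0.315, ωT=1.330340, cosh=2.023357, sinh=1.758970; start (x,ẋ)=(-0.001600, -0.166200) → end (x,ẋ)=(0.132008, 1.136078)
phase 2: p=0.1477, T=0.292, ωT=1.233204, cosh=1.861783, sinh=1.570425; start (x,ẋ)=(0.132008, 1.136078) → end (x,ẋ)=(0.540934, 2.011058)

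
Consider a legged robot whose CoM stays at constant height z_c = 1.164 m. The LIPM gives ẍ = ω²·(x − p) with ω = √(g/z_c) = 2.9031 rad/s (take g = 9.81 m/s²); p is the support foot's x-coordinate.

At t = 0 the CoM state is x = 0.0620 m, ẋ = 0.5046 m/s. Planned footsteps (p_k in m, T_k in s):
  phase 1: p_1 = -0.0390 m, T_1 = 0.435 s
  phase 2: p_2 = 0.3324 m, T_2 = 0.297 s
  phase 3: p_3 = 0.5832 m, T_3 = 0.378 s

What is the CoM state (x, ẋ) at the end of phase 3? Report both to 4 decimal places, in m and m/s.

phase 1: p=-0.0390, T=0.435, ωT=1.262848, cosh=1.909163, sinh=1.626315; start (x,ẋ)=(0.062000, 0.504600) → end (x,ẋ)=(0.436502, 1.440220)
phase 2: p=0.3324, T=0.297, ωT=0.862221, cosh=1.395319, sinh=0.973095; start (x,ẋ)=(0.436502, 1.440220) → end (x,ẋ)=(0.960406, 2.303655)
phase 3: p=0.5832, T=0.378, ωT=1.097372, cosh=1.665014, sinh=1.331267; start (x,ẋ)=(0.960406, 2.303655) → end (x,ẋ)=(2.267634, 5.293442)

x = 2.2676, ẋ = 5.2934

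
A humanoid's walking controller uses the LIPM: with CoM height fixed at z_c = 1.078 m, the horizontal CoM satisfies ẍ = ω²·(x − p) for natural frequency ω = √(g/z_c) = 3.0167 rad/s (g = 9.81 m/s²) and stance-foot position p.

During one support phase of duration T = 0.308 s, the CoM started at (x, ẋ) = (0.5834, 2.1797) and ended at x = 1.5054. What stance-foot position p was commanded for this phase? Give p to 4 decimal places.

ωT = 3.0167·0.308 = 0.929144; cosh(ωT) = 1.463616, sinh(ωT) = 1.068724
x(T) = p + (x₀−p)·cosh(ωT) + (ẋ₀/ω)·sinh(ωT) ⇒ p·(1 − cosh) = x(T) − x₀·cosh − (ẋ₀/ω)·sinh
numerator   = 1.5054 − (0.5834)·1.463616 − (2.1797/3.0167)·1.068724 = -0.120674
denominator = 1 − 1.463616 = -0.463616
p = -0.120674 / -0.463616 = 0.2603

p = 0.2603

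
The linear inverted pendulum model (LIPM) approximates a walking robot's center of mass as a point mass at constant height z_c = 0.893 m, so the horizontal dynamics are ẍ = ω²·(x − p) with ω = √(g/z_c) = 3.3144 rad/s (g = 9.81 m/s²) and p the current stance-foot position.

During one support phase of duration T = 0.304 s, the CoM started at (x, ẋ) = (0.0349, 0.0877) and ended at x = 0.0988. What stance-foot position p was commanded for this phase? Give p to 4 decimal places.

ωT = 3.3144·0.304 = 1.007578; cosh(ωT) = 1.552030, sinh(ωT) = 1.186928
x(T) = p + (x₀−p)·cosh(ωT) + (ẋ₀/ω)·sinh(ωT) ⇒ p·(1 − cosh) = x(T) − x₀·cosh − (ẋ₀/ω)·sinh
numerator   = 0.0988 − (0.0349)·1.552030 − (0.0877/3.3144)·1.186928 = 0.013228
denominator = 1 − 1.552030 = -0.552030
p = 0.013228 / -0.552030 = -0.0240

p = -0.0240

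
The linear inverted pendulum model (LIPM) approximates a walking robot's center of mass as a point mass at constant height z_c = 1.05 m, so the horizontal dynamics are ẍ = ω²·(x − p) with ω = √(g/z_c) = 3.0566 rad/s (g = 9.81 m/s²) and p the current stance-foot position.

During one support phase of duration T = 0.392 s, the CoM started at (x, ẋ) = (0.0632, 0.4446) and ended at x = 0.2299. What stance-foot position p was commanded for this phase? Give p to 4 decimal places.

p = 0.1280

ωT = 3.0566·0.392 = 1.198187; cosh(ωT) = 1.807922, sinh(ωT) = 1.506181
x(T) = p + (x₀−p)·cosh(ωT) + (ẋ₀/ω)·sinh(ωT) ⇒ p·(1 − cosh) = x(T) − x₀·cosh − (ẋ₀/ω)·sinh
numerator   = 0.2299 − (0.0632)·1.807922 − (0.4446/3.0566)·1.506181 = -0.103443
denominator = 1 − 1.807922 = -0.807922
p = -0.103443 / -0.807922 = 0.1280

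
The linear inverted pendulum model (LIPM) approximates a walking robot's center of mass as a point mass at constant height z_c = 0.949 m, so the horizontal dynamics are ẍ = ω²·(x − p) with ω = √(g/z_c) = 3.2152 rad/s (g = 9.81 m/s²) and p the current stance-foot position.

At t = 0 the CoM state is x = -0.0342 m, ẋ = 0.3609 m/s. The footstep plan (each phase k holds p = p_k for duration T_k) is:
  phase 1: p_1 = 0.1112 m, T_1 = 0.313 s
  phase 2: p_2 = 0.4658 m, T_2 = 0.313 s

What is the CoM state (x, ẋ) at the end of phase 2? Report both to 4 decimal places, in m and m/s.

x = -0.2253, ẋ = -1.6946

phase 1: p=0.1112, T=0.313, ωT=1.006358, cosh=1.550583, sinh=1.185035; start (x,ẋ)=(-0.034200, 0.360900) → end (x,ẋ)=(0.018763, 0.005613)
phase 2: p=0.4658, T=0.313, ωT=1.006358, cosh=1.550583, sinh=1.185035; start (x,ẋ)=(0.018763, 0.005613) → end (x,ẋ)=(-0.225299, -1.694563)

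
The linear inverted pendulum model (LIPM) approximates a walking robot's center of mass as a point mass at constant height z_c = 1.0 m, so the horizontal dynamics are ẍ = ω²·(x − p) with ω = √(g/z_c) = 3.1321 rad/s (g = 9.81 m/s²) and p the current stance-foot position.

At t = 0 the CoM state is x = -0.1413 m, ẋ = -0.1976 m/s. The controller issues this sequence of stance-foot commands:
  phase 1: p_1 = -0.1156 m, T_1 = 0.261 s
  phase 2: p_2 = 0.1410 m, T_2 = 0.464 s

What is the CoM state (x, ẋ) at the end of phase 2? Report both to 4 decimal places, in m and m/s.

x = -0.8659, ẋ = -2.9778

phase 1: p=-0.1156, T=0.261, ωT=0.817478, cosh=1.353162, sinh=0.911619; start (x,ẋ)=(-0.141300, -0.197600) → end (x,ẋ)=(-0.207889, -0.340766)
phase 2: p=0.1410, T=0.464, ωT=1.453294, cosh=2.255490, sinh=2.021692; start (x,ẋ)=(-0.207889, -0.340766) → end (x,ẋ)=(-0.865872, -2.977808)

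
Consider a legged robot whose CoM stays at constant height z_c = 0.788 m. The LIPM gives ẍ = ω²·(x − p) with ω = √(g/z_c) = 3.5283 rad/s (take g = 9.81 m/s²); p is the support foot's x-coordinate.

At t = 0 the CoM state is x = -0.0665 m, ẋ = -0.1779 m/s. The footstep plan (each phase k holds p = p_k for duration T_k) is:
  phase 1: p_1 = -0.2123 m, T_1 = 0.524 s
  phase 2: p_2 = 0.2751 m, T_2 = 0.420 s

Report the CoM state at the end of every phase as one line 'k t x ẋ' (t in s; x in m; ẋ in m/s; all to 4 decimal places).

phase 1: p=-0.2123, T=0.524, ωT=1.848829, cosh=3.254900, sinh=3.097478; start (x,ẋ)=(-0.066500, -0.177900) → end (x,ẋ)=(0.106087, 1.014377)
phase 2: p=0.2751, T=0.420, ωT=1.481886, cosh=2.314224, sinh=2.087015; start (x,ẋ)=(0.106087, 1.014377) → end (x,ẋ)=(0.483977, 1.102947)

1 0.5240 0.1061 1.0144
2 0.9440 0.4840 1.1029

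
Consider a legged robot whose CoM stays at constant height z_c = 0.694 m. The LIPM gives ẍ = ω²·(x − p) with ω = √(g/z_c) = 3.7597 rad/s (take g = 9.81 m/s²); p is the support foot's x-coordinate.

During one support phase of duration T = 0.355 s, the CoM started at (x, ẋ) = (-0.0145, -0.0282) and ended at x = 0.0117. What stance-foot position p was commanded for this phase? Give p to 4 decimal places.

ωT = 3.7597·0.355 = 1.334693; cosh(ωT) = 2.031035, sinh(ωT) = 1.767796
x(T) = p + (x₀−p)·cosh(ωT) + (ẋ₀/ω)·sinh(ωT) ⇒ p·(1 − cosh) = x(T) − x₀·cosh − (ẋ₀/ω)·sinh
numerator   = 0.0117 − (-0.0145)·2.031035 − (-0.0282/3.7597)·1.767796 = 0.054410
denominator = 1 − 2.031035 = -1.031035
p = 0.054410 / -1.031035 = -0.0528

p = -0.0528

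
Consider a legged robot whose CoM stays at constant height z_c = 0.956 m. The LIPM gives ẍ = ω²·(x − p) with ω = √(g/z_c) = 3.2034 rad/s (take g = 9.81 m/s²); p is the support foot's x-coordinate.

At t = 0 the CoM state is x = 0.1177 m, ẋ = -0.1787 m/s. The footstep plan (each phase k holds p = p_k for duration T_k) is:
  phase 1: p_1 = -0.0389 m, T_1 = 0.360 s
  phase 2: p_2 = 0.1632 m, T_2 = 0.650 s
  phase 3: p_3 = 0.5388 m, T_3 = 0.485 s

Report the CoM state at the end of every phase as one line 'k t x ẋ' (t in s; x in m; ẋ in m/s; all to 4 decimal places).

1 0.3600 0.1543 0.4043
2 1.0100 0.6254 1.5345
3 1.4950 1.8345 4.4166

phase 1: p=-0.0389, T=0.360, ωT=1.153224, cosh=1.742004, sinh=1.426387; start (x,ẋ)=(0.117700, -0.178700) → end (x,ẋ)=(0.154328, 0.404254)
phase 2: p=0.1632, T=0.650, ωT=2.082210, cosh=4.073416, sinh=3.948762; start (x,ẋ)=(0.154328, 0.404254) → end (x,ẋ)=(0.625375, 1.534465)
phase 3: p=0.5388, T=0.485, ωT=1.553649, cosh=2.470084, sinh=2.258609; start (x,ẋ)=(0.625375, 1.534465) → end (x,ẋ)=(1.834547, 4.416647)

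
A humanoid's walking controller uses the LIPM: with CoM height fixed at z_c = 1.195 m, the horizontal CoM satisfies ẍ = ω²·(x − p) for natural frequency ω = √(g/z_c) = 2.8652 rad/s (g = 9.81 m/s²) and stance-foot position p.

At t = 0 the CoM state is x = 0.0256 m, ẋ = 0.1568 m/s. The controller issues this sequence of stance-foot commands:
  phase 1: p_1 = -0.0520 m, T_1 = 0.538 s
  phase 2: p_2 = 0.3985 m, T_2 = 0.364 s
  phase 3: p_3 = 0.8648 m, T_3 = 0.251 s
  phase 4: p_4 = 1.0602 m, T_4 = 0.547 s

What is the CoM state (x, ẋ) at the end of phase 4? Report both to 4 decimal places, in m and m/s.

phase 1: p=-0.0520, T=0.538, ωT=1.541478, cosh=2.442776, sinh=2.228712; start (x,ẋ)=(0.025600, 0.156800) → end (x,ẋ)=(0.259527, 0.878558)
phase 2: p=0.3985, T=0.364, ωT=1.042933, cosh=1.594973, sinh=1.242554; start (x,ẋ)=(0.259527, 0.878558) → end (x,ẋ)=(0.557847, 0.906510)
phase 3: p=0.8648, T=0.251, ωT=0.719165, cosh=1.269939, sinh=0.782780; start (x,ẋ)=(0.557847, 0.906510) → end (x,ẋ)=(0.722649, 0.462772)
phase 4: p=1.0602, T=0.547, ωT=1.567264, cosh=2.501066, sinh=2.292451; start (x,ẋ)=(0.722649, 0.462772) → end (x,ẋ)=(0.586228, -1.059721)

x = 0.5862, ẋ = -1.0597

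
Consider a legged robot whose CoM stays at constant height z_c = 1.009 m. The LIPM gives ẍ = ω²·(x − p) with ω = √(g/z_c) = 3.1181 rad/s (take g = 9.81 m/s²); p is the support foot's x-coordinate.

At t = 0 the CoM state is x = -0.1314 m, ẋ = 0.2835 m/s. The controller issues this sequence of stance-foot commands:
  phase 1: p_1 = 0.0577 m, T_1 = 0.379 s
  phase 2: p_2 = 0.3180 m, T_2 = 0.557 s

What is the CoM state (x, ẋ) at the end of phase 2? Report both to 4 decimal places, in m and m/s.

x = -1.3605, ẋ = -5.0435

phase 1: p=0.0577, T=0.379, ωT=1.181760, cosh=1.783423, sinh=1.476684; start (x,ẋ)=(-0.131400, 0.283500) → end (x,ẋ)=(-0.145284, -0.365101)
phase 2: p=0.3180, T=0.557, ωT=1.736782, cosh=2.927562, sinh=2.751475; start (x,ẋ)=(-0.145284, -0.365101) → end (x,ẋ)=(-1.360465, -5.043543)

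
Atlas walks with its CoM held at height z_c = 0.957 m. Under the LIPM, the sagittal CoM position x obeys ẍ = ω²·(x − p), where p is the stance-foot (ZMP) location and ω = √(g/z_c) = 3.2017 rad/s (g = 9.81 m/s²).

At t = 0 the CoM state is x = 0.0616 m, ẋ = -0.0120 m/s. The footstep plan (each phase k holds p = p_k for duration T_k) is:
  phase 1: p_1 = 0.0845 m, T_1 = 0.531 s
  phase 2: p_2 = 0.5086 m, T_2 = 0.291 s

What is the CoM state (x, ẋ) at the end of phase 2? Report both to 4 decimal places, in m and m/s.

x = -0.2992, ẋ = -2.0469

phase 1: p=0.0845, T=0.531, ωT=1.700103, cosh=2.828587, sinh=2.645922; start (x,ẋ)=(0.061600, -0.012000) → end (x,ẋ)=(0.009808, -0.227939)
phase 2: p=0.5086, T=0.291, ωT=0.931695, cosh=1.466347, sinh=1.072461; start (x,ẋ)=(0.009808, -0.227939) → end (x,ẋ)=(-0.299153, -2.046938)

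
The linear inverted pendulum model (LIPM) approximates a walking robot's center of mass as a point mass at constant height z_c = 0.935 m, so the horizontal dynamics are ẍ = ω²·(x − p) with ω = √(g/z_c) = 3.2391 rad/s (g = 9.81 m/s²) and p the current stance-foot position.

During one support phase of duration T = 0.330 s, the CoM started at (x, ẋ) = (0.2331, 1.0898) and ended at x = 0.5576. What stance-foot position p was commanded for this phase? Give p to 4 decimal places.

ωT = 3.2391·0.330 = 1.068903; cosh(ωT) = 1.627784, sinh(ωT) = 1.284399
x(T) = p + (x₀−p)·cosh(ωT) + (ẋ₀/ω)·sinh(ωT) ⇒ p·(1 − cosh) = x(T) − x₀·cosh − (ẋ₀/ω)·sinh
numerator   = 0.5576 − (0.2331)·1.627784 − (1.0898/3.2391)·1.284399 = -0.253974
denominator = 1 − 1.627784 = -0.627784
p = -0.253974 / -0.627784 = 0.4046

p = 0.4046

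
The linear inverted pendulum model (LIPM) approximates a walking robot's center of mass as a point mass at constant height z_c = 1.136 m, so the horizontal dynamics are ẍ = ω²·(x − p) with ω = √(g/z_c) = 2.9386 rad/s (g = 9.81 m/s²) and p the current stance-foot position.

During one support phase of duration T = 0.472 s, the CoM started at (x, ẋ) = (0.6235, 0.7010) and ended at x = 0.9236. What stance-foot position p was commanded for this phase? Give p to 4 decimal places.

ωT = 2.9386·0.472 = 1.387019; cosh(ωT) = 2.126360, sinh(ωT) = 1.876541
x(T) = p + (x₀−p)·cosh(ωT) + (ẋ₀/ω)·sinh(ωT) ⇒ p·(1 − cosh) = x(T) − x₀·cosh − (ẋ₀/ω)·sinh
numerator   = 0.9236 − (0.6235)·2.126360 − (0.7010/2.9386)·1.876541 = -0.849832
denominator = 1 − 2.126360 = -1.126360
p = -0.849832 / -1.126360 = 0.7545

p = 0.7545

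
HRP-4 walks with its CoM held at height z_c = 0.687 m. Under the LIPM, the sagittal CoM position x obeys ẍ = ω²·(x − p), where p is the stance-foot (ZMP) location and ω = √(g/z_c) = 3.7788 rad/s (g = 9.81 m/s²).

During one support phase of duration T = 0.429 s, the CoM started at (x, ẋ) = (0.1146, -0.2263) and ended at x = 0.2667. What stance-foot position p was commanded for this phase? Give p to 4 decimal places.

p = -0.0682

ωT = 3.7788·0.429 = 1.621105; cosh(ωT) = 2.628179, sinh(ωT) = 2.430499
x(T) = p + (x₀−p)·cosh(ωT) + (ẋ₀/ω)·sinh(ωT) ⇒ p·(1 − cosh) = x(T) − x₀·cosh − (ẋ₀/ω)·sinh
numerator   = 0.2667 − (0.1146)·2.628179 − (-0.2263/3.7788)·2.430499 = 0.111065
denominator = 1 − 2.628179 = -1.628179
p = 0.111065 / -1.628179 = -0.0682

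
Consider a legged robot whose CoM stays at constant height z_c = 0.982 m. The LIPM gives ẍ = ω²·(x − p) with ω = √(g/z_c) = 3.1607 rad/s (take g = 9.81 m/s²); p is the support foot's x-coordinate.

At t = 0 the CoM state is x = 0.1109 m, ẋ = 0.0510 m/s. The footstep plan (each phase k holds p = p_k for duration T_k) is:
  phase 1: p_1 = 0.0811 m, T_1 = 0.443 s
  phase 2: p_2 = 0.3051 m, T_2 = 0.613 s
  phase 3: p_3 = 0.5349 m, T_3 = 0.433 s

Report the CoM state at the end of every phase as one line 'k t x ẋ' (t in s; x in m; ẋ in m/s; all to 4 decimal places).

phase 1: p=0.0811, T=0.443, ωT=1.400190, cosh=2.151261, sinh=1.904710; start (x,ẋ)=(0.110900, 0.051000) → end (x,ẋ)=(0.175941, 0.289117)
phase 2: p=0.3051, T=0.613, ωT=1.937509, cosh=3.542751, sinh=3.398688; start (x,ẋ)=(0.175941, 0.289117) → end (x,ẋ)=(0.158409, -0.363184)
phase 3: p=0.5349, T=0.433, ωT=1.368583, cosh=2.092123, sinh=1.837656; start (x,ẋ)=(0.158409, -0.363184) → end (x,ẋ)=(-0.463923, -2.946589)

1 0.4430 0.1759 0.2891
2 1.0560 0.1584 -0.3632
3 1.4890 -0.4639 -2.9466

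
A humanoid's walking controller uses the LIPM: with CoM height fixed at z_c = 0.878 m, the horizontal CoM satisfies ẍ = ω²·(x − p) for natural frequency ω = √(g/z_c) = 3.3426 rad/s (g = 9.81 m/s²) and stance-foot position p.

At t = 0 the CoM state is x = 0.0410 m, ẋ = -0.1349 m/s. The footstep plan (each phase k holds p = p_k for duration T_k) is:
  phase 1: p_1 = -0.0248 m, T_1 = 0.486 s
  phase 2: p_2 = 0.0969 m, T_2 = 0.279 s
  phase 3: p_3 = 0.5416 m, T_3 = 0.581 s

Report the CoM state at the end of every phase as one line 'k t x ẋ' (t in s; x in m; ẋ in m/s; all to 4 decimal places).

1 0.4860 0.0502 0.1809
2 0.7650 0.0865 0.0979
3 1.3460 -0.9777 -4.8461

phase 1: p=-0.0248, T=0.486, ωT=1.624504, cosh=2.636454, sinh=2.439445; start (x,ẋ)=(0.041000, -0.134900) → end (x,ẋ)=(0.050228, 0.180881)
phase 2: p=0.0969, T=0.279, ωT=0.932585, cosh=1.467303, sinh=1.073768; start (x,ẋ)=(0.050228, 0.180881) → end (x,ẋ)=(0.086524, 0.097894)
phase 3: p=0.5416, T=0.581, ωT=1.942051, cosh=3.558222, sinh=3.414813; start (x,ẋ)=(0.086524, 0.097894) → end (x,ẋ)=(-0.977653, -4.846071)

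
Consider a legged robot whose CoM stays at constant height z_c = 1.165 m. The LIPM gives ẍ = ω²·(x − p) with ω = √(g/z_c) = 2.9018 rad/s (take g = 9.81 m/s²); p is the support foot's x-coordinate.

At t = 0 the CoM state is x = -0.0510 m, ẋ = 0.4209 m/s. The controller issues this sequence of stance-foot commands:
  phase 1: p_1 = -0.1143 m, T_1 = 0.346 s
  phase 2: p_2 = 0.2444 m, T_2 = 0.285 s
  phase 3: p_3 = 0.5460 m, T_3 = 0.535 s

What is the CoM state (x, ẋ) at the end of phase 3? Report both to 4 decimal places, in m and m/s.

x = 0.9174, ẋ = 1.3674

phase 1: p=-0.1143, T=0.346, ωT=1.004023, cosh=1.547821, sinh=1.181418; start (x,ẋ)=(-0.051000, 0.420900) → end (x,ẋ)=(0.155039, 0.868485)
phase 2: p=0.2444, T=0.285, ωT=0.827013, cosh=1.361916, sinh=0.924563; start (x,ẋ)=(0.155039, 0.868485) → end (x,ẋ)=(0.399412, 0.943059)
phase 3: p=0.5460, T=0.535, ωT=1.552463, cosh=2.467407, sinh=2.255681; start (x,ẋ)=(0.399412, 0.943059) → end (x,ẋ)=(0.917385, 1.367415)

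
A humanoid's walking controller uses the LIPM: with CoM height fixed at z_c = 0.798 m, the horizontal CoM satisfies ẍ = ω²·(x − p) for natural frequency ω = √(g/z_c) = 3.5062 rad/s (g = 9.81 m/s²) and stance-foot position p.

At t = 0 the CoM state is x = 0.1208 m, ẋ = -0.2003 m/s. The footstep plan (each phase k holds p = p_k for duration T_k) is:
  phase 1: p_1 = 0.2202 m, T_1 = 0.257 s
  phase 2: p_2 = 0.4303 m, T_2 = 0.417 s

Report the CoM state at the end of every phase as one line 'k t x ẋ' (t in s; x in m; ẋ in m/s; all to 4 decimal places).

phase 1: p=0.2202, T=0.257, ωT=0.901093, cosh=1.434210, sinh=1.028084; start (x,ẋ)=(0.120800, -0.200300) → end (x,ẋ)=(0.018908, -0.645576)
phase 2: p=0.4303, T=0.417, ωT=1.462085, cosh=2.273351, sinh=2.041598; start (x,ẋ)=(0.018908, -0.645576) → end (x,ẋ)=(-0.880846, -4.412470)

1 0.2570 0.0189 -0.6456
2 0.6740 -0.8808 -4.4125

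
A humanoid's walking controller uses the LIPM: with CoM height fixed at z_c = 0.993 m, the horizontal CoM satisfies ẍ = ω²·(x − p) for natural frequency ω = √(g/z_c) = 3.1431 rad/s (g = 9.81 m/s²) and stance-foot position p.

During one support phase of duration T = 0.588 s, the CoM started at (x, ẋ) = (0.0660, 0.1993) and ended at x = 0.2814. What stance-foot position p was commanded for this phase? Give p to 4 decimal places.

ωT = 3.1431·0.588 = 1.848143; cosh(ωT) = 3.252774, sinh(ωT) = 3.095245
x(T) = p + (x₀−p)·cosh(ωT) + (ẋ₀/ω)·sinh(ωT) ⇒ p·(1 − cosh) = x(T) − x₀·cosh − (ẋ₀/ω)·sinh
numerator   = 0.2814 − (0.0660)·3.252774 − (0.1993/3.1431)·3.095245 = -0.129549
denominator = 1 − 3.252774 = -2.252774
p = -0.129549 / -2.252774 = 0.0575

p = 0.0575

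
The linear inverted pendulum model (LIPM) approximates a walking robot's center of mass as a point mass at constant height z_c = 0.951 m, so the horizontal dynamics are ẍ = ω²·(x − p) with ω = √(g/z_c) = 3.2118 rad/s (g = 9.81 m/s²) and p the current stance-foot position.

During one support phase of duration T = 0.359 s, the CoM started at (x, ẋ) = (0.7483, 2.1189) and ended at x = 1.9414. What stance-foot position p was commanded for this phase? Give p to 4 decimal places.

p = 0.4082

ωT = 3.2118·0.359 = 1.153036; cosh(ωT) = 1.741737, sinh(ωT) = 1.426060
x(T) = p + (x₀−p)·cosh(ωT) + (ẋ₀/ω)·sinh(ωT) ⇒ p·(1 − cosh) = x(T) − x₀·cosh − (ẋ₀/ω)·sinh
numerator   = 1.9414 − (0.7483)·1.741737 − (2.1189/3.2118)·1.426060 = -0.302747
denominator = 1 − 1.741737 = -0.741737
p = -0.302747 / -0.741737 = 0.4082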